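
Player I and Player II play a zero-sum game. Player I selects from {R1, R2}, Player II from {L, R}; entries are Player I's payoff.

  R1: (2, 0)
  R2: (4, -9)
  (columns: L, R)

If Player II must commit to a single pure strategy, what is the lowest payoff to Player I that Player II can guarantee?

Column maxima: L → 4, R → 0.
The smallest of these is 0.

0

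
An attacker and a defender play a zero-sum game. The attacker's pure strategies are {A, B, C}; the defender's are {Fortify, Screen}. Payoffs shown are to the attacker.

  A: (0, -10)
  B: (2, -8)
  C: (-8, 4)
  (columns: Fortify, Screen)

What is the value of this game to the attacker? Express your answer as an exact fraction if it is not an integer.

-28/11

Row minima: A → -10, B → -8, C → -8; maximin = -8.
Column maxima: Fortify → 2, Screen → 4; minimax = 2.
-8 ≠ 2, so there is no saddle point; optimal play is mixed.
A is strictly dominated by B, so the attacker never plays it.
On the remaining 2×2 (B, C vs Fortify, Screen):
Let the attacker play B with probability p. Expected payoff against Fortify: 2p + (-8)(1−p) = 10p − 8; against Screen: (-8)p + 4(1−p) = −12p + 4.
Setting these equal: 10p − 8 = −12p + 4 ⇒ 22p = 12 ⇒ p = 6/11, and the value is (10)·(6/11) − 8 = -28/11.
For the defender: with q = P(Fortify), equating B's and C's payoffs gives 10q − 8 = −12q + 4 ⇒ q = 6/11.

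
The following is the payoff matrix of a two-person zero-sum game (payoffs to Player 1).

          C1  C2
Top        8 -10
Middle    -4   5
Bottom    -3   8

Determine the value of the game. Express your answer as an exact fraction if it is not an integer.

Row minima: Top → -10, Middle → -4, Bottom → -3; maximin = -3.
Column maxima: C1 → 8, C2 → 8; minimax = 8.
-3 ≠ 8, so there is no saddle point; optimal play is mixed.
Middle is strictly dominated by Bottom, so Player 1 never plays it.
On the remaining 2×2 (Top, Bottom vs C1, C2):
Let Player 1 play Top with probability p. Expected payoff against C1: 8p + (-3)(1−p) = 11p − 3; against C2: (-10)p + 8(1−p) = −18p + 8.
Setting these equal: 11p − 3 = −18p + 8 ⇒ 29p = 11 ⇒ p = 11/29, and the value is (11)·(11/29) − 3 = 34/29.
For Player 2: with q = P(C1), equating Top's and Bottom's payoffs gives 18q − 10 = −11q + 8 ⇒ q = 18/29.

34/29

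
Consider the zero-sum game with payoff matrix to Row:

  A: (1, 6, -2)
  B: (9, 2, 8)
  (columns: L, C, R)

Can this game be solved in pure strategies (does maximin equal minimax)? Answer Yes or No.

Row minima: A → -2, B → 2; maximin = 2.
Column maxima: L → 9, C → 6, R → 8; minimax = 6.
2 ≠ 6, so no pure-strategy equilibrium exists.

No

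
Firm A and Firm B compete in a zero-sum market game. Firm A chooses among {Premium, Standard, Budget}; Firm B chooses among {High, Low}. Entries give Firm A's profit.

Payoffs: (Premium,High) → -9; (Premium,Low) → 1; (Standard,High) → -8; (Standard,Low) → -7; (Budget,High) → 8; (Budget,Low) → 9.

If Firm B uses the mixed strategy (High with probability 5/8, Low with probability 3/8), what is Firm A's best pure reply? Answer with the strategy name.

Expected payoff of Premium: (5/8)·(-9) + (3/8)·1 = -21/4.
Expected payoff of Standard: (5/8)·(-8) + (3/8)·(-7) = -61/8.
Expected payoff of Budget: (5/8)·8 + (3/8)·9 = 67/8.
The largest is 67/8, so Firm A's best response is Budget.

Budget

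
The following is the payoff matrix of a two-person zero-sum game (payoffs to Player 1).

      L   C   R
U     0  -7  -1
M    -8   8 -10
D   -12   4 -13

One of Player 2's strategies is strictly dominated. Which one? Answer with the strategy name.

R holds Player 1's payoff strictly below L in every row: -1 < 0, -10 < -8, -13 < -12.
So L is strictly dominated for Player 2.

L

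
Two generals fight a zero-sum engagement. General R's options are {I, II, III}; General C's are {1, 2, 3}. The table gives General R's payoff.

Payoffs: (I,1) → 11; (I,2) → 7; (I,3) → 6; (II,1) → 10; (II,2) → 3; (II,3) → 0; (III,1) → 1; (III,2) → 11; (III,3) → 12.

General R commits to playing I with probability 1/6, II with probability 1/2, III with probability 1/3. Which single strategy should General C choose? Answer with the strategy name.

3

If General C plays 1, General R's expected payoff is (1/6)·11 + (1/2)·10 + (1/3)·1 = 43/6.
If General C plays 2, General R's expected payoff is (1/6)·7 + (1/2)·3 + (1/3)·11 = 19/3.
If General C plays 3, General R's expected payoff is (1/6)·6 + (1/2)·0 + (1/3)·12 = 5.
General C minimizes General R's payoff; the smallest is 5, so the best response is 3.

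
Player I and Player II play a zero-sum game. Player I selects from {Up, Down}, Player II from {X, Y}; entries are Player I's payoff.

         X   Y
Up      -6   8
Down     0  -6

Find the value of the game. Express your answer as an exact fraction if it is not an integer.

-9/5

Row minima: Up → -6, Down → -6; maximin = -6.
Column maxima: X → 0, Y → 8; minimax = 0.
-6 ≠ 0, so there is no saddle point; optimal play is mixed.
Let Player I play Up with probability p. Expected payoff against X: (-6)p + 0(1−p) = −6p; against Y: 8p + (-6)(1−p) = 14p − 6.
Setting these equal: −6p = 14p − 6 ⇒ −20p = -6 ⇒ p = 3/10, and the value is (-6)·(3/10) = -9/5.
For Player II: with q = P(X), equating Up's and Down's payoffs gives −14q + 8 = 6q − 6 ⇒ q = 7/10.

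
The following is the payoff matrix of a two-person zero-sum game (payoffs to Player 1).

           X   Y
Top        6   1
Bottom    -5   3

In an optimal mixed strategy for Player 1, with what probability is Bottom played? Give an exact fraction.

5/13

Row minima: Top → 1, Bottom → -5; maximin = 1.
Column maxima: X → 6, Y → 3; minimax = 3.
1 ≠ 3, so there is no saddle point; optimal play is mixed.
Let Player 1 play Top with probability p. Expected payoff against X: 6p + (-5)(1−p) = 11p − 5; against Y: 1p + 3(1−p) = −2p + 3.
Setting these equal: 11p − 5 = −2p + 3 ⇒ 13p = 8 ⇒ p = 8/13, and the value is (11)·(8/13) − 5 = 23/13.
For Player 2: with q = P(X), equating Top's and Bottom's payoffs gives 5q + 1 = −8q + 3 ⇒ q = 2/13.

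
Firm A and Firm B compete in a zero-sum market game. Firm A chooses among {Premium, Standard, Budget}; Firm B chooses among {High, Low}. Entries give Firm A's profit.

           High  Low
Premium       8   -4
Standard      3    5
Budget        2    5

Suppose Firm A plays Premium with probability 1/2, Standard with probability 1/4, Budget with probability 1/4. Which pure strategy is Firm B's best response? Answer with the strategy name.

If Firm B plays High, Firm A's expected payoff is (1/2)·8 + (1/4)·3 + (1/4)·2 = 21/4.
If Firm B plays Low, Firm A's expected payoff is (1/2)·(-4) + (1/4)·5 + (1/4)·5 = 1/2.
Firm B minimizes Firm A's payoff; the smallest is 1/2, so the best response is Low.

Low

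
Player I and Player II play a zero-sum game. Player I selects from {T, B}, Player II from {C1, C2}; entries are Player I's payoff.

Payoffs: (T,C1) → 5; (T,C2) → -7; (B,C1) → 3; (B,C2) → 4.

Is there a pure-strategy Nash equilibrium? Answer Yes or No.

No

Row minima: T → -7, B → 3; maximin = 3.
Column maxima: C1 → 5, C2 → 4; minimax = 4.
3 ≠ 4, so no pure-strategy equilibrium exists.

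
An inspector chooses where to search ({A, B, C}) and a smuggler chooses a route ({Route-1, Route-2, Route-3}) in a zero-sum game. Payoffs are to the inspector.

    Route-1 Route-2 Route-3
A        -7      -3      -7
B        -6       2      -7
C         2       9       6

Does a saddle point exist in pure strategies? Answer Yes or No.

Yes

Row minima: A → -7, B → -7, C → 2; maximin = 2.
Column maxima: Route-1 → 2, Route-2 → 9, Route-3 → 6; minimax = 2.
maximin = minimax = 2, so a saddle point exists.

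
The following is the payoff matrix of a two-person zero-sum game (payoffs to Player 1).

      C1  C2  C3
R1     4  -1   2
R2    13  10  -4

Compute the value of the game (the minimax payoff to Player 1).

Row minima: R1 → -1, R2 → -4; maximin = -1.
Column maxima: C1 → 13, C2 → 10, C3 → 2; minimax = 2.
-1 ≠ 2, so there is no saddle point; optimal play is mixed.
C1 is strictly dominated by C2 (it gives Player 1 strictly more in every row), so Player 2 never plays it.
On the remaining 2×2 (R1, R2 vs C2, C3):
Let Player 1 play R1 with probability p. Expected payoff against C2: (-1)p + 10(1−p) = −11p + 10; against C3: 2p + (-4)(1−p) = 6p − 4.
Setting these equal: −11p + 10 = 6p − 4 ⇒ −17p = -14 ⇒ p = 14/17, and the value is (-11)·(14/17) + 10 = 16/17.
For Player 2: with q = P(C2), equating R1's and R2's payoffs gives −3q + 2 = 14q − 4 ⇒ q = 6/17.

16/17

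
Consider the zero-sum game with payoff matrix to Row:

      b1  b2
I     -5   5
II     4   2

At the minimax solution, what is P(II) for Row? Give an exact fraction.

Row minima: I → -5, II → 2; maximin = 2.
Column maxima: b1 → 4, b2 → 5; minimax = 4.
2 ≠ 4, so there is no saddle point; optimal play is mixed.
Let Row play I with probability p. Expected payoff against b1: (-5)p + 4(1−p) = −9p + 4; against b2: 5p + 2(1−p) = 3p + 2.
Setting these equal: −9p + 4 = 3p + 2 ⇒ −12p = -2 ⇒ p = 1/6, and the value is (-9)·(1/6) + 4 = 5/2.
For Column: with q = P(b1), equating I's and II's payoffs gives −10q + 5 = 2q + 2 ⇒ q = 1/4.

5/6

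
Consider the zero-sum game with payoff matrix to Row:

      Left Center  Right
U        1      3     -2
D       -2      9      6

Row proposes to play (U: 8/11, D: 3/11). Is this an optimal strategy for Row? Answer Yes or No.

Against Left this mix gives (8/11)·1 + (3/11)·(-2) = 2/11.
Against Center this mix gives (8/11)·3 + (3/11)·9 = 51/11.
Against Right this mix gives (8/11)·(-2) + (3/11)·6 = 2/11.
All of Column's active replies (Left, Right) yield 2/11, and no column does worse for Row. The mix makes Column indifferent and guarantees 2/11, so it is optimal.

Yes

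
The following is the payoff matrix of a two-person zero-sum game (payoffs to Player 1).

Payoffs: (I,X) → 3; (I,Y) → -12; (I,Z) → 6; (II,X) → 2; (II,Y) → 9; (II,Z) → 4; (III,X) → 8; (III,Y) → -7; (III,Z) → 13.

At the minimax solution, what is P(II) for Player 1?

15/22

Row minima: I → -12, II → 2, III → -7; maximin = 2.
Column maxima: X → 8, Y → 9, Z → 13; minimax = 8.
2 ≠ 8, so there is no saddle point; optimal play is mixed.
I is strictly dominated by III, so Player 1 never plays it.
Z is strictly dominated by X (it gives Player 1 strictly more in every row), so Player 2 never plays it.
On the remaining 2×2 (II, III vs X, Y):
Let Player 1 play II with probability p. Expected payoff against X: 2p + 8(1−p) = −6p + 8; against Y: 9p + (-7)(1−p) = 16p − 7.
Setting these equal: −6p + 8 = 16p − 7 ⇒ −22p = -15 ⇒ p = 15/22, and the value is (-6)·(15/22) + 8 = 43/11.
For Player 2: with q = P(X), equating II's and III's payoffs gives −7q + 9 = 15q − 7 ⇒ q = 8/11.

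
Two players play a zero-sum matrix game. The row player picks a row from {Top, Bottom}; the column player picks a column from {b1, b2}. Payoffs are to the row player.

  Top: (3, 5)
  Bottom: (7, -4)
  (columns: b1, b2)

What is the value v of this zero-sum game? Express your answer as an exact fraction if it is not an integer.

Row minima: Top → 3, Bottom → -4; maximin = 3.
Column maxima: b1 → 7, b2 → 5; minimax = 5.
3 ≠ 5, so there is no saddle point; optimal play is mixed.
Let the row player play Top with probability p. Expected payoff against b1: 3p + 7(1−p) = −4p + 7; against b2: 5p + (-4)(1−p) = 9p − 4.
Setting these equal: −4p + 7 = 9p − 4 ⇒ −13p = -11 ⇒ p = 11/13, and the value is (-4)·(11/13) + 7 = 47/13.
For the column player: with q = P(b1), equating Top's and Bottom's payoffs gives −2q + 5 = 11q − 4 ⇒ q = 9/13.

47/13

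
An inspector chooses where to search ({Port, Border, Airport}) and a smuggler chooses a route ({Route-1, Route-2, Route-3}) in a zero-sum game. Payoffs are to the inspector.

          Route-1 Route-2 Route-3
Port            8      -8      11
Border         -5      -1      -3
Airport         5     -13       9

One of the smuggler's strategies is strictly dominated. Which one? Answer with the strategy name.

Route-1 holds the inspector's payoff strictly below Route-3 in every row: 8 < 11, -5 < -3, 5 < 9.
So Route-3 is strictly dominated for the smuggler.

Route-3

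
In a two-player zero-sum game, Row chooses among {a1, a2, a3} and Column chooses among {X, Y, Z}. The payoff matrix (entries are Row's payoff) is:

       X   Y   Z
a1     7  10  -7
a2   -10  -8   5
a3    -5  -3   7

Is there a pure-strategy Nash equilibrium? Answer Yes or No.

No

Row minima: a1 → -7, a2 → -10, a3 → -5; maximin = -5.
Column maxima: X → 7, Y → 10, Z → 7; minimax = 7.
-5 ≠ 7, so no pure-strategy equilibrium exists.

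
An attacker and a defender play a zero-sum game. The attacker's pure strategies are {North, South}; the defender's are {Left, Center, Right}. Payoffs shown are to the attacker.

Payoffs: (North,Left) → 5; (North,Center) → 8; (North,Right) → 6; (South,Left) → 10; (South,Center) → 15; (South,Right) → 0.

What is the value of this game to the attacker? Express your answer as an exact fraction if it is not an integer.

Row minima: North → 5, South → 0; maximin = 5.
Column maxima: Left → 10, Center → 15, Right → 6; minimax = 6.
5 ≠ 6, so there is no saddle point; optimal play is mixed.
Center is strictly dominated by Left (it gives the attacker strictly more in every row), so the defender never plays it.
On the remaining 2×2 (North, South vs Left, Right):
Let the attacker play North with probability p. Expected payoff against Left: 5p + 10(1−p) = −5p + 10; against Right: 6p + 0(1−p) = 6p.
Setting these equal: −5p + 10 = 6p ⇒ −11p = -10 ⇒ p = 10/11, and the value is (-5)·(10/11) + 10 = 60/11.
For the defender: with q = P(Left), equating North's and South's payoffs gives −q + 6 = 10q ⇒ q = 6/11.

60/11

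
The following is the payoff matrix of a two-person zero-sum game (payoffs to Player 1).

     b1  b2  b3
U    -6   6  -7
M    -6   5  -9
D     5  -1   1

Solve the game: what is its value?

-1/15

Row minima: U → -7, M → -9, D → -1; maximin = -1.
Column maxima: b1 → 5, b2 → 6, b3 → 1; minimax = 1.
-1 ≠ 1, so there is no saddle point; optimal play is mixed.
b1 is strictly dominated by b3 (it gives Player 1 strictly more in every row), so Player 2 never plays it.
With b1 eliminated, M is strictly dominated by U (U gives Player 1 strictly more in every remaining column), so Player 1 never plays it.
On the remaining 2×2 (U, D vs b2, b3):
Let Player 1 play U with probability p. Expected payoff against b2: 6p + (-1)(1−p) = 7p − 1; against b3: (-7)p + 1(1−p) = −8p + 1.
Setting these equal: 7p − 1 = −8p + 1 ⇒ 15p = 2 ⇒ p = 2/15, and the value is (7)·(2/15) − 1 = -1/15.
For Player 2: with q = P(b2), equating U's and D's payoffs gives 13q − 7 = −2q + 1 ⇒ q = 8/15.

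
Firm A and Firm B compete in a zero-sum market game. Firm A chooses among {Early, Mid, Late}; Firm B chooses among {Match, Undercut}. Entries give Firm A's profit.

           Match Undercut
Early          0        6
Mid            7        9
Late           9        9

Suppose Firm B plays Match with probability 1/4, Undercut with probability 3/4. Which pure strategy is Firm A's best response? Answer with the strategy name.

Late

Expected payoff of Early: (1/4)·0 + (3/4)·6 = 9/2.
Expected payoff of Mid: (1/4)·7 + (3/4)·9 = 17/2.
Expected payoff of Late: (1/4)·9 + (3/4)·9 = 9.
The largest is 9, so Firm A's best response is Late.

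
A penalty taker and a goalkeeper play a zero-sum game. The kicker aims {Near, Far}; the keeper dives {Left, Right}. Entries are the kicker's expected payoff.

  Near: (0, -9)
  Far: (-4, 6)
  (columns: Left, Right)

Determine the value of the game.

-36/19

Row minima: Near → -9, Far → -4; maximin = -4.
Column maxima: Left → 0, Right → 6; minimax = 0.
-4 ≠ 0, so there is no saddle point; optimal play is mixed.
Let the kicker play Near with probability p. Expected payoff against Left: 0p + (-4)(1−p) = 4p − 4; against Right: (-9)p + 6(1−p) = −15p + 6.
Setting these equal: 4p − 4 = −15p + 6 ⇒ 19p = 10 ⇒ p = 10/19, and the value is (4)·(10/19) − 4 = -36/19.
For the keeper: with q = P(Left), equating Near's and Far's payoffs gives 9q − 9 = −10q + 6 ⇒ q = 15/19.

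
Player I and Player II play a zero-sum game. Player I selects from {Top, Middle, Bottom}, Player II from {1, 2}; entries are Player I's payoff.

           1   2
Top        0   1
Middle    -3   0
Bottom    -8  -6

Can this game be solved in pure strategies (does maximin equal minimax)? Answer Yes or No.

Row minima: Top → 0, Middle → -3, Bottom → -8; maximin = 0.
Column maxima: 1 → 0, 2 → 1; minimax = 0.
maximin = minimax = 0, so a saddle point exists.

Yes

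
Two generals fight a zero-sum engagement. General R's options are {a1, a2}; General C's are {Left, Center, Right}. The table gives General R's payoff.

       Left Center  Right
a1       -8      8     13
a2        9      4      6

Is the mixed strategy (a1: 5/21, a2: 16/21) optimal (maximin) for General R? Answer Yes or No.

Yes

Against Left this mix gives (5/21)·(-8) + (16/21)·9 = 104/21.
Against Center this mix gives (5/21)·8 + (16/21)·4 = 104/21.
Against Right this mix gives (5/21)·13 + (16/21)·6 = 23/3.
All of General C's active replies (Left, Center) yield 104/21, and no column does worse for General R. The mix makes General C indifferent and guarantees 104/21, so it is optimal.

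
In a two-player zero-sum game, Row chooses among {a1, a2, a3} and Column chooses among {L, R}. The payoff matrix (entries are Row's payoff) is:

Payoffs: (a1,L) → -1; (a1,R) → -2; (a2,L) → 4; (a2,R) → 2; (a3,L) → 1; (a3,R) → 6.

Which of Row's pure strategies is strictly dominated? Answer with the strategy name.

a1

a2 gives a strictly higher payoff than a1 against every column: 4 > -1, 2 > -2.
So a1 is strictly dominated and Row never plays it.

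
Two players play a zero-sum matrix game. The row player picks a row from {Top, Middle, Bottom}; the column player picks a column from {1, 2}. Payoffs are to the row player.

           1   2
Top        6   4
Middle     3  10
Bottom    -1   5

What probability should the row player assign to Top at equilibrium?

7/9

Row minima: Top → 4, Middle → 3, Bottom → -1; maximin = 4.
Column maxima: 1 → 6, 2 → 10; minimax = 6.
4 ≠ 6, so there is no saddle point; optimal play is mixed.
Bottom is strictly dominated by Middle, so the row player never plays it.
On the remaining 2×2 (Top, Middle vs 1, 2):
Let the row player play Top with probability p. Expected payoff against 1: 6p + 3(1−p) = 3p + 3; against 2: 4p + 10(1−p) = −6p + 10.
Setting these equal: 3p + 3 = −6p + 10 ⇒ 9p = 7 ⇒ p = 7/9, and the value is (3)·(7/9) + 3 = 16/3.
For the column player: with q = P(1), equating Top's and Middle's payoffs gives 2q + 4 = −7q + 10 ⇒ q = 2/3.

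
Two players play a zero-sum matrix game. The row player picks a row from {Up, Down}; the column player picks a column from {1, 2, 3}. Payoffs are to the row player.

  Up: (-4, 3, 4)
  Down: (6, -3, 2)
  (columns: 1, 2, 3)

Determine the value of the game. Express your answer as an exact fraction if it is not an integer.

Row minima: Up → -4, Down → -3; maximin = -3.
Column maxima: 1 → 6, 2 → 3, 3 → 4; minimax = 3.
-3 ≠ 3, so there is no saddle point; optimal play is mixed.
3 is strictly dominated by 2 (it gives the row player strictly more in every row), so the column player never plays it.
On the remaining 2×2 (Up, Down vs 1, 2):
Let the row player play Up with probability p. Expected payoff against 1: (-4)p + 6(1−p) = −10p + 6; against 2: 3p + (-3)(1−p) = 6p − 3.
Setting these equal: −10p + 6 = 6p − 3 ⇒ −16p = -9 ⇒ p = 9/16, and the value is (-10)·(9/16) + 6 = 3/8.
For the column player: with q = P(1), equating Up's and Down's payoffs gives −7q + 3 = 9q − 3 ⇒ q = 3/8.

3/8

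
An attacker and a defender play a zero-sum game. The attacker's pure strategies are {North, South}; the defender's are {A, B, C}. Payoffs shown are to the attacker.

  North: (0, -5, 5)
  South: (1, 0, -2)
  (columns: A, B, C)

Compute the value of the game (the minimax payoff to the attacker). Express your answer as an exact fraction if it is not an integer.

Row minima: North → -5, South → -2; maximin = -2.
Column maxima: A → 1, B → 0, C → 5; minimax = 0.
-2 ≠ 0, so there is no saddle point; optimal play is mixed.
A is strictly dominated by B (it gives the attacker strictly more in every row), so the defender never plays it.
On the remaining 2×2 (North, South vs B, C):
Let the attacker play North with probability p. Expected payoff against B: (-5)p + 0(1−p) = −5p; against C: 5p + (-2)(1−p) = 7p − 2.
Setting these equal: −5p = 7p − 2 ⇒ −12p = -2 ⇒ p = 1/6, and the value is (-5)·(1/6) = -5/6.
For the defender: with q = P(B), equating North's and South's payoffs gives −10q + 5 = 2q − 2 ⇒ q = 7/12.

-5/6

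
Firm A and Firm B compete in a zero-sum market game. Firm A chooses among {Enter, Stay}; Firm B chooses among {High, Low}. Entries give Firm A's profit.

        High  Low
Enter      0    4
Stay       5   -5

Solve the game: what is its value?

10/7

Row minima: Enter → 0, Stay → -5; maximin = 0.
Column maxima: High → 5, Low → 4; minimax = 4.
0 ≠ 4, so there is no saddle point; optimal play is mixed.
Let Firm A play Enter with probability p. Expected payoff against High: 0p + 5(1−p) = −5p + 5; against Low: 4p + (-5)(1−p) = 9p − 5.
Setting these equal: −5p + 5 = 9p − 5 ⇒ −14p = -10 ⇒ p = 5/7, and the value is (-5)·(5/7) + 5 = 10/7.
For Firm B: with q = P(High), equating Enter's and Stay's payoffs gives −4q + 4 = 10q − 5 ⇒ q = 9/14.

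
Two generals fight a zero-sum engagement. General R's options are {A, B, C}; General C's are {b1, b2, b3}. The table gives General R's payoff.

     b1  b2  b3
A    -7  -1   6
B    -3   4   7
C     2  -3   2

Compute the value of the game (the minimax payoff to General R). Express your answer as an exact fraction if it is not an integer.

Row minima: A → -7, B → -3, C → -3; maximin = -3.
Column maxima: b1 → 2, b2 → 4, b3 → 7; minimax = 2.
-3 ≠ 2, so there is no saddle point; optimal play is mixed.
A is strictly dominated by B, so General R never plays it.
b3 is strictly dominated by b2 (it gives General R strictly more in every row), so General C never plays it.
On the remaining 2×2 (B, C vs b1, b2):
Let General R play B with probability p. Expected payoff against b1: (-3)p + 2(1−p) = −5p + 2; against b2: 4p + (-3)(1−p) = 7p − 3.
Setting these equal: −5p + 2 = 7p − 3 ⇒ −12p = -5 ⇒ p = 5/12, and the value is (-5)·(5/12) + 2 = -1/12.
For General C: with q = P(b1), equating B's and C's payoffs gives −7q + 4 = 5q − 3 ⇒ q = 7/12.

-1/12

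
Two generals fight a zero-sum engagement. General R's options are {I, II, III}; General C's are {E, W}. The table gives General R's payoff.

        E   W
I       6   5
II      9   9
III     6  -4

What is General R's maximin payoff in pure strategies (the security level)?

Row minima: I → 5, II → 9, III → -4.
The best of these is 9.

9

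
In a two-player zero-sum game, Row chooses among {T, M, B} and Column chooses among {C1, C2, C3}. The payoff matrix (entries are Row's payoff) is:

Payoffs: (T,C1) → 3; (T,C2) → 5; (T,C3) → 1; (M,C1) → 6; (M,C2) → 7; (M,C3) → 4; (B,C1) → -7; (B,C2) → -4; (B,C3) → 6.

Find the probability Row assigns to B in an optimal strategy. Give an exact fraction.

2/15

Row minima: T → 1, M → 4, B → -7; maximin = 4.
Column maxima: C1 → 6, C2 → 7, C3 → 6; minimax = 6.
4 ≠ 6, so there is no saddle point; optimal play is mixed.
T is strictly dominated by M, so Row never plays it.
C2 is strictly dominated by C1 (it gives Row strictly more in every row), so Column never plays it.
On the remaining 2×2 (M, B vs C1, C3):
Let Row play M with probability p. Expected payoff against C1: 6p + (-7)(1−p) = 13p − 7; against C3: 4p + 6(1−p) = −2p + 6.
Setting these equal: 13p − 7 = −2p + 6 ⇒ 15p = 13 ⇒ p = 13/15, and the value is (13)·(13/15) − 7 = 64/15.
For Column: with q = P(C1), equating M's and B's payoffs gives 2q + 4 = −13q + 6 ⇒ q = 2/15.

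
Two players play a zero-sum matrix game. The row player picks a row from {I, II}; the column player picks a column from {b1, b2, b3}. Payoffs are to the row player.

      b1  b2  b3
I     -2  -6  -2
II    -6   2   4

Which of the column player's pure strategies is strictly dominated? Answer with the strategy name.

b3

b2 holds the row player's payoff strictly below b3 in every row: -6 < -2, 2 < 4.
So b3 is strictly dominated for the column player.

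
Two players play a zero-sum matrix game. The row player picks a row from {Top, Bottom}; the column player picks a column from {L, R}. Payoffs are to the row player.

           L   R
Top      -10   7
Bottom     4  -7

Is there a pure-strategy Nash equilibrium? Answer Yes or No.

No

Row minima: Top → -10, Bottom → -7; maximin = -7.
Column maxima: L → 4, R → 7; minimax = 4.
-7 ≠ 4, so no pure-strategy equilibrium exists.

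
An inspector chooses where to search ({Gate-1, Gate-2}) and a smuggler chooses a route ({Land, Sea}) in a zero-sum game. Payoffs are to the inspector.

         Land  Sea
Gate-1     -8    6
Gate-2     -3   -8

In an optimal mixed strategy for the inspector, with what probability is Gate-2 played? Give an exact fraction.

14/19

Row minima: Gate-1 → -8, Gate-2 → -8; maximin = -8.
Column maxima: Land → -3, Sea → 6; minimax = -3.
-8 ≠ -3, so there is no saddle point; optimal play is mixed.
Let the inspector play Gate-1 with probability p. Expected payoff against Land: (-8)p + (-3)(1−p) = −5p − 3; against Sea: 6p + (-8)(1−p) = 14p − 8.
Setting these equal: −5p − 3 = 14p − 8 ⇒ −19p = -5 ⇒ p = 5/19, and the value is (-5)·(5/19) − 3 = -82/19.
For the smuggler: with q = P(Land), equating Gate-1's and Gate-2's payoffs gives −14q + 6 = 5q − 8 ⇒ q = 14/19.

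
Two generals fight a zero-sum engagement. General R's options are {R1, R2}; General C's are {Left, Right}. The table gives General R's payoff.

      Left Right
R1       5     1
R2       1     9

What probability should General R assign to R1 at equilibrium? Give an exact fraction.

2/3

Row minima: R1 → 1, R2 → 1; maximin = 1.
Column maxima: Left → 5, Right → 9; minimax = 5.
1 ≠ 5, so there is no saddle point; optimal play is mixed.
Let General R play R1 with probability p. Expected payoff against Left: 5p + 1(1−p) = 4p + 1; against Right: 1p + 9(1−p) = −8p + 9.
Setting these equal: 4p + 1 = −8p + 9 ⇒ 12p = 8 ⇒ p = 2/3, and the value is (4)·(2/3) + 1 = 11/3.
For General C: with q = P(Left), equating R1's and R2's payoffs gives 4q + 1 = −8q + 9 ⇒ q = 2/3.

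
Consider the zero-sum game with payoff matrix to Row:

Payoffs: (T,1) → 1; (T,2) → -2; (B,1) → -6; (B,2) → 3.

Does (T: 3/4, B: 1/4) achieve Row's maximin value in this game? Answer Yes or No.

Yes

Against 1 this mix gives (3/4)·1 + (1/4)·(-6) = -3/4.
Against 2 this mix gives (3/4)·(-2) + (1/4)·3 = -3/4.
All of Column's active replies (1, 2) yield -3/4, and no column does worse for Row. The mix makes Column indifferent and guarantees -3/4, so it is optimal.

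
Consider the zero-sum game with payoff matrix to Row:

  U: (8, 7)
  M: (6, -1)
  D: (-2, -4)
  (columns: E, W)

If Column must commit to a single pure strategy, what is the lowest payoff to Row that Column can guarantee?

7

Column maxima: E → 8, W → 7.
The smallest of these is 7.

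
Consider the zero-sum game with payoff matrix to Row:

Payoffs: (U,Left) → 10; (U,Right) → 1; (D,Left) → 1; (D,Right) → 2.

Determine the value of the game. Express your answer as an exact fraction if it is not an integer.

19/10

Row minima: U → 1, D → 1; maximin = 1.
Column maxima: Left → 10, Right → 2; minimax = 2.
1 ≠ 2, so there is no saddle point; optimal play is mixed.
Let Row play U with probability p. Expected payoff against Left: 10p + 1(1−p) = 9p + 1; against Right: 1p + 2(1−p) = −p + 2.
Setting these equal: 9p + 1 = −p + 2 ⇒ 10p = 1 ⇒ p = 1/10, and the value is (9)·(1/10) + 1 = 19/10.
For Column: with q = P(Left), equating U's and D's payoffs gives 9q + 1 = −q + 2 ⇒ q = 1/10.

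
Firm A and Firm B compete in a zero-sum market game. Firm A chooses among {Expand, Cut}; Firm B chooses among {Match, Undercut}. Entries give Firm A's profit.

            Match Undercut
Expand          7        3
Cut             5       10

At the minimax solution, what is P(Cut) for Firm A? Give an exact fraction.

4/9

Row minima: Expand → 3, Cut → 5; maximin = 5.
Column maxima: Match → 7, Undercut → 10; minimax = 7.
5 ≠ 7, so there is no saddle point; optimal play is mixed.
Let Firm A play Expand with probability p. Expected payoff against Match: 7p + 5(1−p) = 2p + 5; against Undercut: 3p + 10(1−p) = −7p + 10.
Setting these equal: 2p + 5 = −7p + 10 ⇒ 9p = 5 ⇒ p = 5/9, and the value is (2)·(5/9) + 5 = 55/9.
For Firm B: with q = P(Match), equating Expand's and Cut's payoffs gives 4q + 3 = −5q + 10 ⇒ q = 7/9.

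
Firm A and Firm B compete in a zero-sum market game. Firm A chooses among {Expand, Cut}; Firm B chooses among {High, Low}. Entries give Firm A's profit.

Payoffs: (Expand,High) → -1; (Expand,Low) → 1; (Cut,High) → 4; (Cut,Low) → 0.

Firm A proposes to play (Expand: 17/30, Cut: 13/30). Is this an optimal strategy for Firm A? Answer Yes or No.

Against High this mix gives (17/30)·(-1) + (13/30)·4 = 7/6.
Against Low this mix gives (17/30)·1 + (13/30)·0 = 17/30.
Firm B will play Low, holding Firm A to 17/30. Shifting weight toward the row that does better against Low would raise this floor (the equalizing mix achieves 2/3 against both Low and High), so the proposed strategy is not optimal.

No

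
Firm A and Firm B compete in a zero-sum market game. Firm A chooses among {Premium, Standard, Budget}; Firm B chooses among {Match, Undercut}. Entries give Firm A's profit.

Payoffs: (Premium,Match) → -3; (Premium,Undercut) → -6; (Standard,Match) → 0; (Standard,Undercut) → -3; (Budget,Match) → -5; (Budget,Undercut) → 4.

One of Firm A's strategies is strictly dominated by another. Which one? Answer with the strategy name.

Premium

Standard gives a strictly higher payoff than Premium against every column: 0 > -3, -3 > -6.
So Premium is strictly dominated and Firm A never plays it.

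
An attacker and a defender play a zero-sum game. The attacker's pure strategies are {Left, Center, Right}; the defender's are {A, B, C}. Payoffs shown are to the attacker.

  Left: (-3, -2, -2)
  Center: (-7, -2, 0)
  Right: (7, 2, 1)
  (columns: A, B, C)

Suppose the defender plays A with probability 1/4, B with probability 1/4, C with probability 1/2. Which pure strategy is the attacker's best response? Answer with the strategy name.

Expected payoff of Left: (1/4)·(-3) + (1/4)·(-2) + (1/2)·(-2) = -9/4.
Expected payoff of Center: (1/4)·(-7) + (1/4)·(-2) + (1/2)·0 = -9/4.
Expected payoff of Right: (1/4)·7 + (1/4)·2 + (1/2)·1 = 11/4.
The largest is 11/4, so the attacker's best response is Right.

Right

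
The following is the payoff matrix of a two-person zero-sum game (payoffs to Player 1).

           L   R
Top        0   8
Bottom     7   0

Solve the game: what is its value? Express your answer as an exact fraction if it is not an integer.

56/15

Row minima: Top → 0, Bottom → 0; maximin = 0.
Column maxima: L → 7, R → 8; minimax = 7.
0 ≠ 7, so there is no saddle point; optimal play is mixed.
Let Player 1 play Top with probability p. Expected payoff against L: 0p + 7(1−p) = −7p + 7; against R: 8p + 0(1−p) = 8p.
Setting these equal: −7p + 7 = 8p ⇒ −15p = -7 ⇒ p = 7/15, and the value is (-7)·(7/15) + 7 = 56/15.
For Player 2: with q = P(L), equating Top's and Bottom's payoffs gives −8q + 8 = 7q ⇒ q = 8/15.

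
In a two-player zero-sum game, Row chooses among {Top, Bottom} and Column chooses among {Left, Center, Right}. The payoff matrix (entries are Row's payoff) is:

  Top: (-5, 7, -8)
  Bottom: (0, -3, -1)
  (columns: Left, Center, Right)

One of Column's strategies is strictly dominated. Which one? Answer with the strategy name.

Right holds Row's payoff strictly below Left in every row: -8 < -5, -1 < 0.
So Left is strictly dominated for Column.

Left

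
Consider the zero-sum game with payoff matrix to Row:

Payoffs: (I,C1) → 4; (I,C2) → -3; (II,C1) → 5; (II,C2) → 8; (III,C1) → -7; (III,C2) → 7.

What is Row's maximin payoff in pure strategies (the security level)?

Row minima: I → -3, II → 5, III → -7.
The best of these is 5.

5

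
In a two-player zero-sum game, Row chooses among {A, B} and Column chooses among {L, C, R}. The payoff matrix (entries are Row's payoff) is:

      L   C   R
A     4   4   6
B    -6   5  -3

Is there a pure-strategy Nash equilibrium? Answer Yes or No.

Row minima: A → 4, B → -6; maximin = 4.
Column maxima: L → 4, C → 5, R → 6; minimax = 4.
maximin = minimax = 4, so a saddle point exists.

Yes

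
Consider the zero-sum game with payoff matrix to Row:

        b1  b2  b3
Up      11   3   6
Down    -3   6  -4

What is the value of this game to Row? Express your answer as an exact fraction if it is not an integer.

Row minima: Up → 3, Down → -4; maximin = 3.
Column maxima: b1 → 11, b2 → 6, b3 → 6; minimax = 6.
3 ≠ 6, so there is no saddle point; optimal play is mixed.
b1 is strictly dominated by b3 (it gives Row strictly more in every row), so Column never plays it.
On the remaining 2×2 (Up, Down vs b2, b3):
Let Row play Up with probability p. Expected payoff against b2: 3p + 6(1−p) = −3p + 6; against b3: 6p + (-4)(1−p) = 10p − 4.
Setting these equal: −3p + 6 = 10p − 4 ⇒ −13p = -10 ⇒ p = 10/13, and the value is (-3)·(10/13) + 6 = 48/13.
For Column: with q = P(b2), equating Up's and Down's payoffs gives −3q + 6 = 10q − 4 ⇒ q = 10/13.

48/13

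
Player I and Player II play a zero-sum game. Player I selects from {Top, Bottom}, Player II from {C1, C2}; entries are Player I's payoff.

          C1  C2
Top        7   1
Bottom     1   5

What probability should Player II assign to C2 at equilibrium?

3/5

Row minima: Top → 1, Bottom → 1; maximin = 1.
Column maxima: C1 → 7, C2 → 5; minimax = 5.
1 ≠ 5, so there is no saddle point; optimal play is mixed.
Let Player I play Top with probability p. Expected payoff against C1: 7p + 1(1−p) = 6p + 1; against C2: 1p + 5(1−p) = −4p + 5.
Setting these equal: 6p + 1 = −4p + 5 ⇒ 10p = 4 ⇒ p = 2/5, and the value is (6)·(2/5) + 1 = 17/5.
For Player II: with q = P(C1), equating Top's and Bottom's payoffs gives 6q + 1 = −4q + 5 ⇒ q = 2/5.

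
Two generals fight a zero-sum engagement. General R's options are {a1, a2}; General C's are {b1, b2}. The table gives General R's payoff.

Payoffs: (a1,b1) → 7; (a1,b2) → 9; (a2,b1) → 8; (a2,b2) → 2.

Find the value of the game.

Row minima: a1 → 7, a2 → 2; maximin = 7.
Column maxima: b1 → 8, b2 → 9; minimax = 8.
7 ≠ 8, so there is no saddle point; optimal play is mixed.
Let General R play a1 with probability p. Expected payoff against b1: 7p + 8(1−p) = −p + 8; against b2: 9p + 2(1−p) = 7p + 2.
Setting these equal: −p + 8 = 7p + 2 ⇒ −8p = -6 ⇒ p = 3/4, and the value is (-1)·(3/4) + 8 = 29/4.
For General C: with q = P(b1), equating a1's and a2's payoffs gives −2q + 9 = 6q + 2 ⇒ q = 7/8.

29/4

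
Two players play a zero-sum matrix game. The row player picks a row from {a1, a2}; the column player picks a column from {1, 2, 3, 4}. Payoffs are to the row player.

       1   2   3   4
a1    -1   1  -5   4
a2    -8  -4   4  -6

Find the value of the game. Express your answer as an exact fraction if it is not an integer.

-11/4

Row minima: a1 → -5, a2 → -8; maximin = -5.
Column maxima: 1 → -1, 2 → 1, 3 → 4, 4 → 4; minimax = -1.
-5 ≠ -1, so there is no saddle point; optimal play is mixed.
2 is strictly dominated by 1 (it gives the row player strictly more in every row), so the column player never plays it.
4 is strictly dominated by 1 (it gives the row player strictly more in every row), so the column player never plays it.
On the remaining 2×2 (a1, a2 vs 1, 3):
Let the row player play a1 with probability p. Expected payoff against 1: (-1)p + (-8)(1−p) = 7p − 8; against 3: (-5)p + 4(1−p) = −9p + 4.
Setting these equal: 7p − 8 = −9p + 4 ⇒ 16p = 12 ⇒ p = 3/4, and the value is (7)·(3/4) − 8 = -11/4.
For the column player: with q = P(1), equating a1's and a2's payoffs gives 4q − 5 = −12q + 4 ⇒ q = 9/16.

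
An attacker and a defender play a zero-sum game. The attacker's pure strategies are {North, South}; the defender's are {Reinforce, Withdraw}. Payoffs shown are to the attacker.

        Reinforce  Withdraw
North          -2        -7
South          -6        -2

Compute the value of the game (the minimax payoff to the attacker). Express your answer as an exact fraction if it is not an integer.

-38/9

Row minima: North → -7, South → -6; maximin = -6.
Column maxima: Reinforce → -2, Withdraw → -2; minimax = -2.
-6 ≠ -2, so there is no saddle point; optimal play is mixed.
Let the attacker play North with probability p. Expected payoff against Reinforce: (-2)p + (-6)(1−p) = 4p − 6; against Withdraw: (-7)p + (-2)(1−p) = −5p − 2.
Setting these equal: 4p − 6 = −5p − 2 ⇒ 9p = 4 ⇒ p = 4/9, and the value is (4)·(4/9) − 6 = -38/9.
For the defender: with q = P(Reinforce), equating North's and South's payoffs gives 5q − 7 = −4q − 2 ⇒ q = 5/9.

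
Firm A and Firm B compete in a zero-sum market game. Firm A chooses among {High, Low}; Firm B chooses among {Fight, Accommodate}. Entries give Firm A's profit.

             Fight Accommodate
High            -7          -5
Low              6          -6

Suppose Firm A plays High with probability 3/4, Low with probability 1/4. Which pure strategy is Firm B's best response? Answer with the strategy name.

Accommodate

If Firm B plays Fight, Firm A's expected payoff is (3/4)·(-7) + (1/4)·6 = -15/4.
If Firm B plays Accommodate, Firm A's expected payoff is (3/4)·(-5) + (1/4)·(-6) = -21/4.
Firm B minimizes Firm A's payoff; the smallest is -21/4, so the best response is Accommodate.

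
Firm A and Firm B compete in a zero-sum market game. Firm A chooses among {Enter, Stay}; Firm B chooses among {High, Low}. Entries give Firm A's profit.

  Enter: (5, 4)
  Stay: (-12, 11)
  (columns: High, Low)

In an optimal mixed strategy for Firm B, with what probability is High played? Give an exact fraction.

Row minima: Enter → 4, Stay → -12; maximin = 4.
Column maxima: High → 5, Low → 11; minimax = 5.
4 ≠ 5, so there is no saddle point; optimal play is mixed.
Let Firm A play Enter with probability p. Expected payoff against High: 5p + (-12)(1−p) = 17p − 12; against Low: 4p + 11(1−p) = −7p + 11.
Setting these equal: 17p − 12 = −7p + 11 ⇒ 24p = 23 ⇒ p = 23/24, and the value is (17)·(23/24) − 12 = 103/24.
For Firm B: with q = P(High), equating Enter's and Stay's payoffs gives q + 4 = −23q + 11 ⇒ q = 7/24.

7/24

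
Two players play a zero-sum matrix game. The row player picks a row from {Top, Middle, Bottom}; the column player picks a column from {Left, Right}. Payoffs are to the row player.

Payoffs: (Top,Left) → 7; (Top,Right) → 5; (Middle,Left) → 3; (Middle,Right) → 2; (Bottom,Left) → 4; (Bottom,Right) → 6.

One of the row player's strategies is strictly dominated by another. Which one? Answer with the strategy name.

Middle

Top gives a strictly higher payoff than Middle against every column: 7 > 3, 5 > 2.
So Middle is strictly dominated and the row player never plays it.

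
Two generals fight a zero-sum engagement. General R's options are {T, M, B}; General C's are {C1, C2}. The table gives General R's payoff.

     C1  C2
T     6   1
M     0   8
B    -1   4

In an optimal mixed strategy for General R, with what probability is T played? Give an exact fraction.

Row minima: T → 1, M → 0, B → -1; maximin = 1.
Column maxima: C1 → 6, C2 → 8; minimax = 6.
1 ≠ 6, so there is no saddle point; optimal play is mixed.
B is strictly dominated by M, so General R never plays it.
On the remaining 2×2 (T, M vs C1, C2):
Let General R play T with probability p. Expected payoff against C1: 6p + 0(1−p) = 6p; against C2: 1p + 8(1−p) = −7p + 8.
Setting these equal: 6p = −7p + 8 ⇒ 13p = 8 ⇒ p = 8/13, and the value is (6)·(8/13) = 48/13.
For General C: with q = P(C1), equating T's and M's payoffs gives 5q + 1 = −8q + 8 ⇒ q = 7/13.

8/13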